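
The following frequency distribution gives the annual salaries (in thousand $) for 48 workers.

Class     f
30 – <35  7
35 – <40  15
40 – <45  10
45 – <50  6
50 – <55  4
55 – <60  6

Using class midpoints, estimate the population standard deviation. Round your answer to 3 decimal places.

7.866

Midpoints: 32.5, 37.5, 42.5, 47.5, 52.5, 57.5
n = 48, Σfm = 2055, mean = 42.8125
Σfm² = 90950
Σf(m − x̄)² = Σfm² − (Σfm)²/n = 90950 − 2055²/48 = 2970.3125
Population variance = 2970.3125 / 48 = 61.8815
Standard deviation = √61.8815 = 7.8665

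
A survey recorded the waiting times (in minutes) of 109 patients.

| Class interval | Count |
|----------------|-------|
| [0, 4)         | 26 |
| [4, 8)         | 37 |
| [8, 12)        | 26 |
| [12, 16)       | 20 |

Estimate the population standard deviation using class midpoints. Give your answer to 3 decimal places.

Midpoints: 2, 6, 10, 14
n = 109, Σfm = 814, mean = 7.4679
Σfm² = 7956
Σf(m − x̄)² = Σfm² − (Σfm)²/n = 7956 − 814²/109 = 1877.1376
Population variance = 1877.1376 / 109 = 17.2214
Standard deviation = √17.2214 = 4.1499

4.150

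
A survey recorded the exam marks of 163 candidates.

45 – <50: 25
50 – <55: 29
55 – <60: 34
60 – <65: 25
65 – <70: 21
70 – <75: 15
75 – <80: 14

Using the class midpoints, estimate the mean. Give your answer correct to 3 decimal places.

Midpoints: 47.5, 52.5, 57.5, 62.5, 67.5, 72.5, 77.5
Σfm = 25×47.5 + 29×52.5 + 34×57.5 + 25×62.5 + 21×67.5 + 15×72.5 + 14×77.5 = 9817.5
n = Σf = 163
Mean = 9817.5 / 163 = 60.2301

60.230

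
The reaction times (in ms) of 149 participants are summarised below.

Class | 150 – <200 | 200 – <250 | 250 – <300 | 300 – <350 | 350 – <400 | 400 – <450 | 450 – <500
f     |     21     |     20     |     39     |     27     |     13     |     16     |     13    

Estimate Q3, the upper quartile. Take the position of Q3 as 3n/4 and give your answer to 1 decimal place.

Cumulative frequencies: 21, 41, 80, 107, 120, 136, 149
n = 149; position = 3n/4 = 111.75.
This falls in the class 350 – <400: L = 350, F = 107, f = 13, h = 50.
Upper quartile ≈ 350 + ((111.75 − 107) / 13) × 50 = 368.2692

368.3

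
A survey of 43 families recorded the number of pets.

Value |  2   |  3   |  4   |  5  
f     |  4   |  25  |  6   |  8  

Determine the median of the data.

Cumulative frequencies: 4, 29, 35, 43
n = 43, so the median is the value in position (n+1)/2 = 22.
Position 22 falls at value 3.

3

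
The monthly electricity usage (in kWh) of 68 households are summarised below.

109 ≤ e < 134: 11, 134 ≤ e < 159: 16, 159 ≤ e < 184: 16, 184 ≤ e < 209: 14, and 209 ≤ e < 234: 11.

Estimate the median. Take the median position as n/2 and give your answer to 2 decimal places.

169.94

Cumulative frequencies: 11, 27, 43, 57, 68
n = 68; position = n/2 = 34.
This falls in the class 159 ≤ e < 184: L = 159, F = 27, f = 16, h = 25.
Median ≈ 159 + ((34 − 27) / 16) × 25 = 169.9375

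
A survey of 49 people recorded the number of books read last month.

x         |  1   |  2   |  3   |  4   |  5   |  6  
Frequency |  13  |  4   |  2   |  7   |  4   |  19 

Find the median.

Cumulative frequencies: 13, 17, 19, 26, 30, 49
n = 49, so the median is the value in position (n+1)/2 = 25.
Position 25 falls at value 4.

4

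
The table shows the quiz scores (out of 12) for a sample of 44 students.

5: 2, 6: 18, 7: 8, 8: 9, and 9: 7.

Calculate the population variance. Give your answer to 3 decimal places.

1.431

Values: 5, 6, 7, 8, 9
n = 44, Σfx = 309, mean = 7.0227
Σfx² = 2233
Σf(x − x̄)² = Σfx² − (Σfx)²/n = 2233 − 309²/44 = 62.9773
Population variance = 62.9773 / 44 = 1.4313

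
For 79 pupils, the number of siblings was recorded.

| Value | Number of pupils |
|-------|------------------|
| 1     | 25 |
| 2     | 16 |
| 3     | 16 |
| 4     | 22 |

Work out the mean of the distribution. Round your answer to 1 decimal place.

Values: 1, 2, 3, 4
Σfx = 25×1 + 16×2 + 16×3 + 22×4 = 193
n = Σf = 79
Mean = 193 / 79 = 2.4430

2.4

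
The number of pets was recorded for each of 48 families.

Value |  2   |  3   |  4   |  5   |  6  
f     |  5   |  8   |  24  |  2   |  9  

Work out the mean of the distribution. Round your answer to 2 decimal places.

4.04

Values: 2, 3, 4, 5, 6
Σfx = 5×2 + 8×3 + 24×4 + 2×5 + 9×6 = 194
n = Σf = 48
Mean = 194 / 48 = 4.0417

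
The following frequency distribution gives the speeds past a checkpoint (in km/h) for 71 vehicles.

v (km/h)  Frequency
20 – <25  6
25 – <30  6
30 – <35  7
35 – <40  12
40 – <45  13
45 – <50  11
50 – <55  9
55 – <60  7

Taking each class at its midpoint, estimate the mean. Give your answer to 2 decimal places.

Midpoints: 22.5, 27.5, 32.5, 37.5, 42.5, 47.5, 52.5, 57.5
Σfm = 6×22.5 + 6×27.5 + 7×32.5 + 12×37.5 + 13×42.5 + 11×47.5 + 9×52.5 + 7×57.5 = 2927.5
n = Σf = 71
Mean = 2927.5 / 71 = 41.2324

41.23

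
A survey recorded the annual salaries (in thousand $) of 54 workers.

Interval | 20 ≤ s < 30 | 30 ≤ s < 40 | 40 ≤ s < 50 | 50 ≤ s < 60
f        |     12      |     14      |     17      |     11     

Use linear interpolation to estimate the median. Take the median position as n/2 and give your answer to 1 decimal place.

40.6

Cumulative frequencies: 12, 26, 43, 54
n = 54; position = n/2 = 27.
This falls in the class 40 ≤ s < 50: L = 40, F = 26, f = 17, h = 10.
Median ≈ 40 + ((27 − 26) / 17) × 10 = 40.5882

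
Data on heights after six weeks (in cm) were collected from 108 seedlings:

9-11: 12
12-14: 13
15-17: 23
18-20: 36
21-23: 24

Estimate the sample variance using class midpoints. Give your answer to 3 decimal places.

14.513

Midpoints: 10, 13, 16, 19, 22
n = 108, Σfm = 1869, mean = 17.3056
Σfm² = 33897
Σf(m − x̄)² = Σfm² − (Σfm)²/n = 33897 − 1869²/108 = 1552.9167
Sample variance = 1552.9167 / 107 = 14.5132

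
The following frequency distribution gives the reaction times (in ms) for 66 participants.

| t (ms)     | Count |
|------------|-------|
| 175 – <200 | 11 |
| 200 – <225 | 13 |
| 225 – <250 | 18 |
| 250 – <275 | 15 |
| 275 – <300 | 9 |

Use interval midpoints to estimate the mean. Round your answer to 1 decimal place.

Midpoints: 187.5, 212.5, 237.5, 262.5, 287.5
Σfm = 11×187.5 + 13×212.5 + 18×237.5 + 15×262.5 + 9×287.5 = 15625
n = Σf = 66
Mean = 15625 / 66 = 236.7424

236.7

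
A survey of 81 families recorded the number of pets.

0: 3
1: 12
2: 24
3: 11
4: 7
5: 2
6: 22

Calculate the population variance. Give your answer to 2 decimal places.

Values: 0, 1, 2, 3, 4, 5, 6
n = 81, Σfx = 263, mean = 3.2469
Σfx² = 1161
Σf(x − x̄)² = Σfx² − (Σfx)²/n = 1161 − 263²/81 = 307.0617
Population variance = 307.0617 / 81 = 3.7909

3.79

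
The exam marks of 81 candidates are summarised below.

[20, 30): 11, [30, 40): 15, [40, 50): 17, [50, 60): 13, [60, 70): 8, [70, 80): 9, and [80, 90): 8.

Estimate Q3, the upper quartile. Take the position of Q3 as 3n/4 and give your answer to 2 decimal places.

65.94

Cumulative frequencies: 11, 26, 43, 56, 64, 73, 81
n = 81; position = 3n/4 = 60.75.
This falls in the class [60, 70): L = 60, F = 56, f = 8, h = 10.
Upper quartile ≈ 60 + ((60.75 − 56) / 8) × 10 = 65.9375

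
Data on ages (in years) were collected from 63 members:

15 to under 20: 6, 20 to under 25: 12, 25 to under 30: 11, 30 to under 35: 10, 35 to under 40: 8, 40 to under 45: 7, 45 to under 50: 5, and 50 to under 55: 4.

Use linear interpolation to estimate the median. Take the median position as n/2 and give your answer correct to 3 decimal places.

Cumulative frequencies: 6, 18, 29, 39, 47, 54, 59, 63
n = 63; position = n/2 = 31.5.
This falls in the class 30 to under 35: L = 30, F = 29, f = 10, h = 5.
Median ≈ 30 + ((31.5 − 29) / 10) × 5 = 31.2500

31.250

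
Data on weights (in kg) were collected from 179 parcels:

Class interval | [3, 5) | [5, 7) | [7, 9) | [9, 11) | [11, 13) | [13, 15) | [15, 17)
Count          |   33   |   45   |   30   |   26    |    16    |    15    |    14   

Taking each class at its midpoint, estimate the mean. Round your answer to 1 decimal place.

8.5

Midpoints: 4, 6, 8, 10, 12, 14, 16
Σfm = 33×4 + 45×6 + 30×8 + 26×10 + 16×12 + 15×14 + 14×16 = 1528
n = Σf = 179
Mean = 1528 / 179 = 8.5363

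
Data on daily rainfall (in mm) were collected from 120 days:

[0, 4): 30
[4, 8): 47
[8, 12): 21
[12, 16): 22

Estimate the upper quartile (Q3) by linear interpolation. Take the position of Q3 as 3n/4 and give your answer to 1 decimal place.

Cumulative frequencies: 30, 77, 98, 120
n = 120; position = 3n/4 = 90.
This falls in the class [8, 12): L = 8, F = 77, f = 21, h = 4.
Upper quartile ≈ 8 + ((90 − 77) / 21) × 4 = 10.4762

10.5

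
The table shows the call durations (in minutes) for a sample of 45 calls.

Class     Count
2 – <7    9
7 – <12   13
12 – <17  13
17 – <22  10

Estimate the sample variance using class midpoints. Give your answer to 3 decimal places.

27.955

Midpoints: 4.5, 9.5, 14.5, 19.5
n = 45, Σfm = 547.5, mean = 12.1667
Σfm² = 7891.25
Σf(m − x̄)² = Σfm² − (Σfm)²/n = 7891.25 − 547.5²/45 = 1230.0000
Sample variance = 1230.0000 / 44 = 27.9545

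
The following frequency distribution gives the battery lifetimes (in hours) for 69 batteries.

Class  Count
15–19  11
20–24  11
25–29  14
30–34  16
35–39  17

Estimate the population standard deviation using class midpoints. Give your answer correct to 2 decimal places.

Midpoints: 17, 22, 27, 32, 37
n = 69, Σfm = 1948, mean = 28.2319
Σfm² = 58366
Σf(m − x̄)² = Σfm² − (Σfm)²/n = 58366 − 1948²/69 = 3370.2899
Population variance = 3370.2899 / 69 = 48.8448
Standard deviation = √48.8448 = 6.9889

6.99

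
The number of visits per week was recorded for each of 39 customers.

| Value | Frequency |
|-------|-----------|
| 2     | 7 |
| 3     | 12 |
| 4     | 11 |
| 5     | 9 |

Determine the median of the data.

Cumulative frequencies: 7, 19, 30, 39
n = 39, so the median is the value in position (n+1)/2 = 20.
Position 20 falls at value 4.

4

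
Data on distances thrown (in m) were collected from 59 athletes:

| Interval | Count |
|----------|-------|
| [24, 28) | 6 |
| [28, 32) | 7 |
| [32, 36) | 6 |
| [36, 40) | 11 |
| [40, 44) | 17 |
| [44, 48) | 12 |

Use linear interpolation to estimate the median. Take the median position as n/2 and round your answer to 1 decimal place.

Cumulative frequencies: 6, 13, 19, 30, 47, 59
n = 59; position = n/2 = 29.5.
This falls in the class [36, 40): L = 36, F = 19, f = 11, h = 4.
Median ≈ 36 + ((29.5 − 19) / 11) × 4 = 39.8182

39.8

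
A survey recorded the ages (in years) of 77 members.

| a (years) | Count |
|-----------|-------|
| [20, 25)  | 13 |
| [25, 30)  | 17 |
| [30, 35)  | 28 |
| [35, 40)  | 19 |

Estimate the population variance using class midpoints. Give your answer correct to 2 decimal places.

Midpoints: 22.5, 27.5, 32.5, 37.5
n = 77, Σfm = 2382.5, mean = 30.9416
Σfm² = 75731.25
Σf(m − x̄)² = Σfm² − (Σfm)²/n = 75731.25 − 2382.5²/77 = 2012.9870
Population variance = 2012.9870 / 77 = 26.1427

26.14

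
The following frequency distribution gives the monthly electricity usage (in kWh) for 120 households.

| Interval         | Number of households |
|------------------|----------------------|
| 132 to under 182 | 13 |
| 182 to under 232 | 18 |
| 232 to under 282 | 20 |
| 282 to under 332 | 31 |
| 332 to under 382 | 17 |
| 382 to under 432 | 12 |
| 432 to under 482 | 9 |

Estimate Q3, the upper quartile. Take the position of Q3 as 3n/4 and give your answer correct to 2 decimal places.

Cumulative frequencies: 13, 31, 51, 82, 99, 111, 120
n = 120; position = 3n/4 = 90.
This falls in the class 332 to under 382: L = 332, F = 82, f = 17, h = 50.
Upper quartile ≈ 332 + ((90 − 82) / 17) × 50 = 355.5294

355.53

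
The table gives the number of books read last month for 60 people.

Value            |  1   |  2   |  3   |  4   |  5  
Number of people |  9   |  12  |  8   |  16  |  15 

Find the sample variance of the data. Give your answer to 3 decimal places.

2.029

Values: 1, 2, 3, 4, 5
n = 60, Σfx = 196, mean = 3.2667
Σfx² = 760
Σf(x − x̄)² = Σfx² − (Σfx)²/n = 760 − 196²/60 = 119.7333
Sample variance = 119.7333 / 59 = 2.0294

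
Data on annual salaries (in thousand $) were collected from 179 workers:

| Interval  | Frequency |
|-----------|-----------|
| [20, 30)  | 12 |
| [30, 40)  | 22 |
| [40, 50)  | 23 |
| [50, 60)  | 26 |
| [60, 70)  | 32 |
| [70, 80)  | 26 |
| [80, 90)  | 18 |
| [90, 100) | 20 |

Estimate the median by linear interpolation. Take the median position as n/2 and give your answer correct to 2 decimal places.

Cumulative frequencies: 12, 34, 57, 83, 115, 141, 159, 179
n = 179; position = n/2 = 89.5.
This falls in the class [60, 70): L = 60, F = 83, f = 32, h = 10.
Median ≈ 60 + ((89.5 − 83) / 32) × 10 = 62.0312

62.03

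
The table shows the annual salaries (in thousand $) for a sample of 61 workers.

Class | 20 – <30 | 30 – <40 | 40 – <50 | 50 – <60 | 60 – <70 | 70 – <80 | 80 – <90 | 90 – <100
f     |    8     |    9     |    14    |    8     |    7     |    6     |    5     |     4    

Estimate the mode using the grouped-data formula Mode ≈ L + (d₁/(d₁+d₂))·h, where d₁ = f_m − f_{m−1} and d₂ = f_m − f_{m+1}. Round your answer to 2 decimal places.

44.55

Modal class: 40 – <50 (highest frequency 14).
d₁ = 14 − 9 = 5, d₂ = 14 − 8 = 6
Mode ≈ 40 + (5/(5+6)) × 10 = 40 + 4.5455 = 44.5455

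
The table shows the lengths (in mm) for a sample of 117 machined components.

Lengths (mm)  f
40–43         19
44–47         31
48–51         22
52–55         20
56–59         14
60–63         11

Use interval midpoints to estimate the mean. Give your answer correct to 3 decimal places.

49.910

Midpoints: 41.5, 45.5, 49.5, 53.5, 57.5, 61.5
Σfm = 19×41.5 + 31×45.5 + 22×49.5 + 20×53.5 + 14×57.5 + 11×61.5 = 5839.5
n = Σf = 117
Mean = 5839.5 / 117 = 49.9103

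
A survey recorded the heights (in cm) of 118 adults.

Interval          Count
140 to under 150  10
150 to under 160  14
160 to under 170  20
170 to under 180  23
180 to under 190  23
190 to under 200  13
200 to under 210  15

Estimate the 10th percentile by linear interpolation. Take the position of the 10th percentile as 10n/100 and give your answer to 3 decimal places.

Cumulative frequencies: 10, 24, 44, 67, 90, 103, 118
n = 118; position = 10n/100 = 11.8.
This falls in the class 150 to under 160: L = 150, F = 10, f = 14, h = 10.
10th percentile ≈ 150 + ((11.8 − 10) / 14) × 10 = 151.2857

151.286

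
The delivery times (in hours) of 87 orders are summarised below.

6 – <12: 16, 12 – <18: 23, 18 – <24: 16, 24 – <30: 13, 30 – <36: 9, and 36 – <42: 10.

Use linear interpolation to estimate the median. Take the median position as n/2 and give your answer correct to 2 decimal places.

19.69

Cumulative frequencies: 16, 39, 55, 68, 77, 87
n = 87; position = n/2 = 43.5.
This falls in the class 18 – <24: L = 18, F = 39, f = 16, h = 6.
Median ≈ 18 + ((43.5 − 39) / 16) × 6 = 19.6875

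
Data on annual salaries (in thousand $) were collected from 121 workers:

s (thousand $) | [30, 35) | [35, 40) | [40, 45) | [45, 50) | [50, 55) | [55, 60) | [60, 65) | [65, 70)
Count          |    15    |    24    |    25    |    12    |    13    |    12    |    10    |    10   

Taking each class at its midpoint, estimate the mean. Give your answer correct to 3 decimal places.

47.045

Midpoints: 32.5, 37.5, 42.5, 47.5, 52.5, 57.5, 62.5, 67.5
Σfm = 15×32.5 + 24×37.5 + 25×42.5 + 12×47.5 + 13×52.5 + 12×57.5 + 10×62.5 + 10×67.5 = 5692.5
n = Σf = 121
Mean = 5692.5 / 121 = 47.0455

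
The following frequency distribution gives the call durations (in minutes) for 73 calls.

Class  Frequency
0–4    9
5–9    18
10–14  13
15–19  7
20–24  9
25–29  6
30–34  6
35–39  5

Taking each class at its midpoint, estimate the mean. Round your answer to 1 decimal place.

15.8

Midpoints: 2, 7, 12, 17, 22, 27, 32, 37
Σfm = 9×2 + 18×7 + 13×12 + 7×17 + 9×22 + 6×27 + 6×32 + 5×37 = 1156
n = Σf = 73
Mean = 1156 / 73 = 15.8356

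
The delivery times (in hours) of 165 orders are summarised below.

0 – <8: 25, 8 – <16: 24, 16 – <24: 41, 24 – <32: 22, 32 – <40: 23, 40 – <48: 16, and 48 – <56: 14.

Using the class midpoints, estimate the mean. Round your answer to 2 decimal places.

Midpoints: 4, 12, 20, 28, 36, 44, 52
Σfm = 25×4 + 24×12 + 41×20 + 22×28 + 23×36 + 16×44 + 14×52 = 4084
n = Σf = 165
Mean = 4084 / 165 = 24.7515

24.75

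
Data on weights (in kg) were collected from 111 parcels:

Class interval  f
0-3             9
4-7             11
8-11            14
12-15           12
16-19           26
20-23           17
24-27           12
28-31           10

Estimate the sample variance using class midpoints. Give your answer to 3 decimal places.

Midpoints: 1.5, 5.5, 9.5, 13.5, 17.5, 21.5, 25.5, 29.5
n = 111, Σfm = 1790.5, mean = 16.1306
Σfm² = 36129.75
Σf(m − x̄)² = Σfm² − (Σfm)²/n = 36129.75 − 1790.5²/111 = 7247.8559
Sample variance = 7247.8559 / 110 = 65.8896

65.890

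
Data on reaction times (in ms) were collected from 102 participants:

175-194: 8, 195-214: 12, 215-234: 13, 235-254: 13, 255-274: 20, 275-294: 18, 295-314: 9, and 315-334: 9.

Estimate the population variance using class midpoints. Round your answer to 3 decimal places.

1635.371

Midpoints: 184.5, 204.5, 224.5, 244.5, 264.5, 284.5, 304.5, 324.5
n = 102, Σfm = 26099, mean = 255.8725
Σfm² = 6844825.5
Σf(m − x̄)² = Σfm² − (Σfm)²/n = 6844825.5 − 26099²/102 = 166807.8431
Population variance = 166807.8431 / 102 = 1635.3710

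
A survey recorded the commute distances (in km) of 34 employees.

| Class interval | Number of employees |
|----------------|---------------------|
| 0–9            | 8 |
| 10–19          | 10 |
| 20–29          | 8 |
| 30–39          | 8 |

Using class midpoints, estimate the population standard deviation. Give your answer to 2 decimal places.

10.91

Midpoints: 4.5, 14.5, 24.5, 34.5
n = 34, Σfm = 653, mean = 19.2059
Σfm² = 16588.5
Σf(m − x̄)² = Σfm² − (Σfm)²/n = 16588.5 − 653²/34 = 4047.0588
Population variance = 4047.0588 / 34 = 119.0311
Standard deviation = √119.0311 = 10.9101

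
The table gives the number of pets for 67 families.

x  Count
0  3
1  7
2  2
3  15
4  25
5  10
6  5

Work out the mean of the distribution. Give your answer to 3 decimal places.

3.522

Values: 0, 1, 2, 3, 4, 5, 6
Σfx = 3×0 + 7×1 + 2×2 + 15×3 + 25×4 + 10×5 + 5×6 = 236
n = Σf = 67
Mean = 236 / 67 = 3.5224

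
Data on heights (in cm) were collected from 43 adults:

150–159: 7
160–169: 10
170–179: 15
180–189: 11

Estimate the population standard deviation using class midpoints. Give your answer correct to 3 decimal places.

10.238

Midpoints: 154.5, 164.5, 174.5, 184.5
n = 43, Σfm = 7373.5, mean = 171.4767
Σfm² = 1268890.75
Σf(m − x̄)² = Σfm² − (Σfm)²/n = 1268890.75 − 7373.5²/43 = 4506.9767
Population variance = 4506.9767 / 43 = 104.8134
Standard deviation = √104.8134 = 10.2378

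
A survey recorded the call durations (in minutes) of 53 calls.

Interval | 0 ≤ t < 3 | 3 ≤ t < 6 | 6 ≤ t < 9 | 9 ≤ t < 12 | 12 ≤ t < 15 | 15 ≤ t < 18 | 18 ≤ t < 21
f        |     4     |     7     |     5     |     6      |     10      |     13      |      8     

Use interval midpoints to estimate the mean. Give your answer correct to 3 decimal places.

Midpoints: 1.5, 4.5, 7.5, 10.5, 13.5, 16.5, 19.5
Σfm = 4×1.5 + 7×4.5 + 5×7.5 + 6×10.5 + 10×13.5 + 13×16.5 + 8×19.5 = 643.5
n = Σf = 53
Mean = 643.5 / 53 = 12.1415

12.142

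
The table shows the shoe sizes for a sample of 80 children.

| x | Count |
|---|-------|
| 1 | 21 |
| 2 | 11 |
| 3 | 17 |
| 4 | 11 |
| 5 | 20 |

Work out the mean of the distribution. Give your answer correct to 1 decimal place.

3.0

Values: 1, 2, 3, 4, 5
Σfx = 21×1 + 11×2 + 17×3 + 11×4 + 20×5 = 238
n = Σf = 80
Mean = 238 / 80 = 2.9750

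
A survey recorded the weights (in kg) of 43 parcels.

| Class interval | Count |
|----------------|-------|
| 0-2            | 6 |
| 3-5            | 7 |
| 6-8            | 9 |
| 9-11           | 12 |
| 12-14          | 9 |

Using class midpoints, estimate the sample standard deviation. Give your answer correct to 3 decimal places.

4.040

Midpoints: 1, 4, 7, 10, 13
n = 43, Σfm = 334, mean = 7.7674
Σfm² = 3280
Σf(m − x̄)² = Σfm² − (Σfm)²/n = 3280 − 334²/43 = 685.6744
Sample variance = 685.6744 / 42 = 16.3256
Standard deviation = √16.3256 = 4.0405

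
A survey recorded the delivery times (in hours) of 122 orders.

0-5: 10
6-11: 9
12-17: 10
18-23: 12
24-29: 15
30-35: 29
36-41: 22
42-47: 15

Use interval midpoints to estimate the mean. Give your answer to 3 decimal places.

27.434

Midpoints: 2.5, 8.5, 14.5, 20.5, 26.5, 32.5, 38.5, 44.5
Σfm = 10×2.5 + 9×8.5 + 10×14.5 + 12×20.5 + 15×26.5 + 29×32.5 + 22×38.5 + 15×44.5 = 3347
n = Σf = 122
Mean = 3347 / 122 = 27.4344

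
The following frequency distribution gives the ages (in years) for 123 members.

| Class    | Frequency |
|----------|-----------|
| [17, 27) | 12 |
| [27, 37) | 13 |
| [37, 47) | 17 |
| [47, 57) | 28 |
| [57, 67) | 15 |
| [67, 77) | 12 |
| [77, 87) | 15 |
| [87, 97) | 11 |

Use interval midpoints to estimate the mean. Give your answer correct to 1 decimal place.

Midpoints: 22, 32, 42, 52, 62, 72, 82, 92
Σfm = 12×22 + 13×32 + 17×42 + 28×52 + 15×62 + 12×72 + 15×82 + 11×92 = 6886
n = Σf = 123
Mean = 6886 / 123 = 55.9837

56.0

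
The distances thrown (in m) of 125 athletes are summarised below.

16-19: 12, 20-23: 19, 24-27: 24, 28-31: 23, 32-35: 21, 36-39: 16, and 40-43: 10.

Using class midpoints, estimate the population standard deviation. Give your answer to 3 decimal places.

6.985

Midpoints: 17.5, 21.5, 25.5, 29.5, 33.5, 37.5, 41.5
n = 125, Σfm = 3627.5, mean = 29.0200
Σfm² = 111369.25
Σf(m − x̄)² = Σfm² − (Σfm)²/n = 111369.25 − 3627.5²/125 = 6099.2000
Population variance = 6099.2000 / 125 = 48.7936
Standard deviation = √48.7936 = 6.9852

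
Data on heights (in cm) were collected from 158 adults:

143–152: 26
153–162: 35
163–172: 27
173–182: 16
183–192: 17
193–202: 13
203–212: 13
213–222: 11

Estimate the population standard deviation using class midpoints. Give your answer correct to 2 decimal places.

21.76

Midpoints: 147.5, 157.5, 167.5, 177.5, 187.5, 197.5, 207.5, 217.5
n = 158, Σfm = 27555, mean = 174.3987
Σfm² = 4880337.5
Σf(m − x̄)² = Σfm² − (Σfm)²/n = 4880337.5 − 27555²/158 = 74780.3797
Population variance = 74780.3797 / 158 = 473.2935
Standard deviation = √473.2935 = 21.7553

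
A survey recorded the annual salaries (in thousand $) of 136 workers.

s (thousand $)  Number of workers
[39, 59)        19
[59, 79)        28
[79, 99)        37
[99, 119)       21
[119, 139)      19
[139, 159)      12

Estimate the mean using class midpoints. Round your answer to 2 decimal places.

Midpoints: 49, 69, 89, 109, 129, 149
Σfm = 19×49 + 28×69 + 37×89 + 21×109 + 19×129 + 12×149 = 12684
n = Σf = 136
Mean = 12684 / 136 = 93.2647

93.26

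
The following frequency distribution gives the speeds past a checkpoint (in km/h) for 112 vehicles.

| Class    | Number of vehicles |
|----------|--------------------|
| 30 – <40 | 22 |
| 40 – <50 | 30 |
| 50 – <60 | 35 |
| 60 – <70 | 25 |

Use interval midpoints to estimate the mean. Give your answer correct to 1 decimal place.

Midpoints: 35, 45, 55, 65
Σfm = 22×35 + 30×45 + 35×55 + 25×65 = 5670
n = Σf = 112
Mean = 5670 / 112 = 50.6250

50.6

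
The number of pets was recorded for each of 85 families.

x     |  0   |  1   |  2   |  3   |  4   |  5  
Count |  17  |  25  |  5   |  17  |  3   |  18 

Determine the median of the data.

Cumulative frequencies: 17, 42, 47, 64, 67, 85
n = 85, so the median is the value in position (n+1)/2 = 43.
Position 43 falls at value 2.

2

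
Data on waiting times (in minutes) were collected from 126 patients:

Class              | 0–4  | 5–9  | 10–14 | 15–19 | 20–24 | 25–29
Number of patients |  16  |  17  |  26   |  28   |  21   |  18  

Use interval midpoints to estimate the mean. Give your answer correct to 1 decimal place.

Midpoints: 2, 7, 12, 17, 22, 27
Σfm = 16×2 + 17×7 + 26×12 + 28×17 + 21×22 + 18×27 = 1887
n = Σf = 126
Mean = 1887 / 126 = 14.9762

15.0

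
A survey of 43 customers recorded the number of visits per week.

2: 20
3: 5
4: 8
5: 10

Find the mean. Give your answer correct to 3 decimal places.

3.186

Values: 2, 3, 4, 5
Σfx = 20×2 + 5×3 + 8×4 + 10×5 = 137
n = Σf = 43
Mean = 137 / 43 = 3.1860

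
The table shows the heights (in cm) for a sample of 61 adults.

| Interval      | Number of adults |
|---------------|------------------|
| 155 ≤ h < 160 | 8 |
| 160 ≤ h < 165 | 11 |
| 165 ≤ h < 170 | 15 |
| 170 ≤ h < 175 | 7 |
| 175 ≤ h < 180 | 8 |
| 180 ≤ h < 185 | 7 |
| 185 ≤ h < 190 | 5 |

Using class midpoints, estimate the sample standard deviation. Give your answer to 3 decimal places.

9.187

Midpoints: 157.5, 162.5, 167.5, 172.5, 177.5, 182.5, 187.5
n = 61, Σfm = 10402.5, mean = 170.5328
Σfm² = 1779031.25
Σf(m − x̄)² = Σfm² − (Σfm)²/n = 1779031.25 − 10402.5²/61 = 5063.9344
Sample variance = 5063.9344 / 60 = 84.3989
Standard deviation = √84.3989 = 9.1869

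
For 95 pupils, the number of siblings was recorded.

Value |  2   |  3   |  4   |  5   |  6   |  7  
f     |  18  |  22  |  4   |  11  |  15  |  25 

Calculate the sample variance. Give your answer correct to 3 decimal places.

Values: 2, 3, 4, 5, 6, 7
n = 95, Σfx = 438, mean = 4.6105
Σfx² = 2374
Σf(x − x̄)² = Σfx² − (Σfx)²/n = 2374 − 438²/95 = 354.5895
Sample variance = 354.5895 / 94 = 3.7722

3.772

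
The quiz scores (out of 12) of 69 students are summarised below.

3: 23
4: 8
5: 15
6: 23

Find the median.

Cumulative frequencies: 23, 31, 46, 69
n = 69, so the median is the value in position (n+1)/2 = 35.
Position 35 falls at value 5.

5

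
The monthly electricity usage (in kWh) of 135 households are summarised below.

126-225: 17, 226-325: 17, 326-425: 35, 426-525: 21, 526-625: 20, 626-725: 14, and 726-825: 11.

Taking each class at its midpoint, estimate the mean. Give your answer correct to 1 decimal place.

446.6

Midpoints: 175.5, 275.5, 375.5, 475.5, 575.5, 675.5, 775.5
Σfm = 17×175.5 + 17×275.5 + 35×375.5 + 21×475.5 + 20×575.5 + 14×675.5 + 11×775.5 = 60292.5
n = Σf = 135
Mean = 60292.5 / 135 = 446.6111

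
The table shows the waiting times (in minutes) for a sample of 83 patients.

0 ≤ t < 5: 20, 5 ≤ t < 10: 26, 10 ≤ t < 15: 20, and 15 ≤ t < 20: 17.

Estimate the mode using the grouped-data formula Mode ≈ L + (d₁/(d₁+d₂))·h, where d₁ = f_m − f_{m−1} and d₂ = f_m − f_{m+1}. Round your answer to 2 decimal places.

7.50

Modal class: 5 ≤ t < 10 (highest frequency 26).
d₁ = 26 − 20 = 6, d₂ = 26 − 20 = 6
Mode ≈ 5 + (6/(6+6)) × 5 = 5 + 2.5000 = 7.5000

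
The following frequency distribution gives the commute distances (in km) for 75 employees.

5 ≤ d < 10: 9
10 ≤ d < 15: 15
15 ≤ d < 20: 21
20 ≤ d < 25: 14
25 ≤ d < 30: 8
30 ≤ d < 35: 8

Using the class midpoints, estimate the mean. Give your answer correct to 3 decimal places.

18.900

Midpoints: 7.5, 12.5, 17.5, 22.5, 27.5, 32.5
Σfm = 9×7.5 + 15×12.5 + 21×17.5 + 14×22.5 + 8×27.5 + 8×32.5 = 1417.5
n = Σf = 75
Mean = 1417.5 / 75 = 18.9000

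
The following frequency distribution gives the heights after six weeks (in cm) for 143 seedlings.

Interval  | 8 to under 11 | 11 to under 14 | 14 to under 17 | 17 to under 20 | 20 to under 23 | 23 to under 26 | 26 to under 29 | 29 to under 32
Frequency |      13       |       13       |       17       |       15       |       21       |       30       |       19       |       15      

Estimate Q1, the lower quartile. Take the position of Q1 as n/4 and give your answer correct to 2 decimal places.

15.72

Cumulative frequencies: 13, 26, 43, 58, 79, 109, 128, 143
n = 143; position = n/4 = 35.75.
This falls in the class 14 to under 17: L = 14, F = 26, f = 17, h = 3.
Lower quartile ≈ 14 + ((35.75 − 26) / 17) × 3 = 15.7206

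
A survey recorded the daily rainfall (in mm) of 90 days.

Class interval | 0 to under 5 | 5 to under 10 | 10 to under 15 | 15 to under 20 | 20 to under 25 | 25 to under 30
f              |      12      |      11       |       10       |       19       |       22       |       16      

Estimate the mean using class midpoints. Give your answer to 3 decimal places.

Midpoints: 2.5, 7.5, 12.5, 17.5, 22.5, 27.5
Σfm = 12×2.5 + 11×7.5 + 10×12.5 + 19×17.5 + 22×22.5 + 16×27.5 = 1505
n = Σf = 90
Mean = 1505 / 90 = 16.7222

16.722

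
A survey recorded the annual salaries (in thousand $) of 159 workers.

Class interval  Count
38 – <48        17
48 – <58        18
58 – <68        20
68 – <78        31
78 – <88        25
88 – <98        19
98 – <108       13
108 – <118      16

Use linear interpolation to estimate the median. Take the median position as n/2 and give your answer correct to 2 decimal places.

75.90

Cumulative frequencies: 17, 35, 55, 86, 111, 130, 143, 159
n = 159; position = n/2 = 79.5.
This falls in the class 68 – <78: L = 68, F = 55, f = 31, h = 10.
Median ≈ 68 + ((79.5 − 55) / 31) × 10 = 75.9032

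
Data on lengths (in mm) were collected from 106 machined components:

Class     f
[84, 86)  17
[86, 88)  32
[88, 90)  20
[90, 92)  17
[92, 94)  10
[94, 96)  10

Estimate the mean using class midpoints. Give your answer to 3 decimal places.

Midpoints: 85, 87, 89, 91, 93, 95
Σfm = 17×85 + 32×87 + 20×89 + 17×91 + 10×93 + 10×95 = 9436
n = Σf = 106
Mean = 9436 / 106 = 89.0189

89.019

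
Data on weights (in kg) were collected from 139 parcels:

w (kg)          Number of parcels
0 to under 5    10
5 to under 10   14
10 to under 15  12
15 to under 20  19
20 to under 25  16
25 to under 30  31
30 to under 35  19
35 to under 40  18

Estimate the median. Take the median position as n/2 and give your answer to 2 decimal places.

24.53

Cumulative frequencies: 10, 24, 36, 55, 71, 102, 121, 139
n = 139; position = n/2 = 69.5.
This falls in the class 20 to under 25: L = 20, F = 55, f = 16, h = 5.
Median ≈ 20 + ((69.5 − 55) / 16) × 5 = 24.5312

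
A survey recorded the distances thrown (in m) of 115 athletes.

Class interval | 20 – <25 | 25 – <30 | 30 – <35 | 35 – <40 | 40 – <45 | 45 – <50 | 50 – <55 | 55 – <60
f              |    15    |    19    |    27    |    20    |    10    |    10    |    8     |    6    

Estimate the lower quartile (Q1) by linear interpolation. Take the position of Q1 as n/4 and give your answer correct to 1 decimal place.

28.6

Cumulative frequencies: 15, 34, 61, 81, 91, 101, 109, 115
n = 115; position = n/4 = 28.75.
This falls in the class 25 – <30: L = 25, F = 15, f = 19, h = 5.
Lower quartile ≈ 25 + ((28.75 − 15) / 19) × 5 = 28.6184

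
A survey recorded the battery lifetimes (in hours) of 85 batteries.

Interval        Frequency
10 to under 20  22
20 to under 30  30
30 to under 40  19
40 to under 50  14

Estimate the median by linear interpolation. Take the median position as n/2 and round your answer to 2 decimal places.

Cumulative frequencies: 22, 52, 71, 85
n = 85; position = n/2 = 42.5.
This falls in the class 20 to under 30: L = 20, F = 22, f = 30, h = 10.
Median ≈ 20 + ((42.5 − 22) / 30) × 10 = 26.8333

26.83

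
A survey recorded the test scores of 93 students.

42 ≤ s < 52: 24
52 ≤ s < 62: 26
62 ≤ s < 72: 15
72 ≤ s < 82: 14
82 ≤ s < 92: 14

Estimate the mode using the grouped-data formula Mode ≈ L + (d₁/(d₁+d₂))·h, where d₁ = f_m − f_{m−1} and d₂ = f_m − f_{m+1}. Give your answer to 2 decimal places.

Modal class: 52 ≤ s < 62 (highest frequency 26).
d₁ = 26 − 24 = 2, d₂ = 26 − 15 = 11
Mode ≈ 52 + (2/(2+11)) × 10 = 52 + 1.5385 = 53.5385

53.54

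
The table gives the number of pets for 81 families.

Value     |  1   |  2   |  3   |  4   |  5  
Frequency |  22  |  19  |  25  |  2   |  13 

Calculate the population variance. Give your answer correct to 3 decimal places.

Values: 1, 2, 3, 4, 5
n = 81, Σfx = 208, mean = 2.5679
Σfx² = 680
Σf(x − x̄)² = Σfx² − (Σfx)²/n = 680 − 208²/81 = 145.8765
Population variance = 145.8765 / 81 = 1.8009

1.801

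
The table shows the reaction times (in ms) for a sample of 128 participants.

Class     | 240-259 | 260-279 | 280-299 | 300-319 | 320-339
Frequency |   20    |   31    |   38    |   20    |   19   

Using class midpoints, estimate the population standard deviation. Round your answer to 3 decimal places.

25.352

Midpoints: 249.5, 269.5, 289.5, 309.5, 329.5
n = 128, Σfm = 36796, mean = 287.4688
Σfm² = 10659972
Σf(m − x̄)² = Σfm² − (Σfm)²/n = 10659972 − 36796²/128 = 82271.8750
Population variance = 82271.8750 / 128 = 642.7490
Standard deviation = √642.7490 = 25.3525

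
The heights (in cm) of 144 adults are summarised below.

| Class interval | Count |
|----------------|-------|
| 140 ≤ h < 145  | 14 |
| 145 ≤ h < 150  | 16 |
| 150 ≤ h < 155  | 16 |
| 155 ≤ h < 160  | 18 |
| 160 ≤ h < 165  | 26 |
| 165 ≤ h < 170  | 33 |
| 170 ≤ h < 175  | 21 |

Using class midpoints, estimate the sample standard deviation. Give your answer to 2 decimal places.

9.57

Midpoints: 142.5, 147.5, 152.5, 157.5, 162.5, 167.5, 172.5
n = 144, Σfm = 23005, mean = 159.7569
Σfm² = 3688300
Σf(m − x̄)² = Σfm² − (Σfm)²/n = 3688300 − 23005²/144 = 13091.4931
Sample variance = 13091.4931 / 143 = 91.5489
Standard deviation = √91.5489 = 9.5681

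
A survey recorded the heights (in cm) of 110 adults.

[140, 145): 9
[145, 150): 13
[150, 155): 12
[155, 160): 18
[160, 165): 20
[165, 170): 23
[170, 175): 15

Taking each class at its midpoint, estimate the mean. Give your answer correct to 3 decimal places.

159.591

Midpoints: 142.5, 147.5, 152.5, 157.5, 162.5, 167.5, 172.5
Σfm = 9×142.5 + 13×147.5 + 12×152.5 + 18×157.5 + 20×162.5 + 23×167.5 + 15×172.5 = 17555
n = Σf = 110
Mean = 17555 / 110 = 159.5909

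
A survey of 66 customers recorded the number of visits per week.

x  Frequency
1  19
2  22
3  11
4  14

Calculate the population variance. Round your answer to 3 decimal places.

Values: 1, 2, 3, 4
n = 66, Σfx = 152, mean = 2.3030
Σfx² = 430
Σf(x − x̄)² = Σfx² − (Σfx)²/n = 430 − 152²/66 = 79.9394
Population variance = 79.9394 / 66 = 1.2112

1.211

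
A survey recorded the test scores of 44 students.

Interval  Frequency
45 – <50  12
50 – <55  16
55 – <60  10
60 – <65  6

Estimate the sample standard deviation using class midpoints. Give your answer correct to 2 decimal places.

5.04

Midpoints: 47.5, 52.5, 57.5, 62.5
n = 44, Σfm = 2360, mean = 53.6364
Σfm² = 127675
Σf(m − x̄)² = Σfm² − (Σfm)²/n = 127675 − 2360²/44 = 1093.1818
Sample variance = 1093.1818 / 43 = 25.4228
Standard deviation = √25.4228 = 5.0421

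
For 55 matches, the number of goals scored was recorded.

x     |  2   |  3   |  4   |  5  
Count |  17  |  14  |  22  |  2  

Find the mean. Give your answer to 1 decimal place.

3.2

Values: 2, 3, 4, 5
Σfx = 17×2 + 14×3 + 22×4 + 2×5 = 174
n = Σf = 55
Mean = 174 / 55 = 3.1636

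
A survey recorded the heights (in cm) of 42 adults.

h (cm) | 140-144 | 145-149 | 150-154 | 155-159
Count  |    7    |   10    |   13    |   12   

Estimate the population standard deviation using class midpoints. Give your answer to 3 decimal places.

5.265

Midpoints: 142, 147, 152, 157
n = 42, Σfm = 6324, mean = 150.5714
Σfm² = 953378
Σf(m − x̄)² = Σfm² − (Σfm)²/n = 953378 − 6324²/42 = 1164.2857
Population variance = 1164.2857 / 42 = 27.7211
Standard deviation = √27.7211 = 5.2651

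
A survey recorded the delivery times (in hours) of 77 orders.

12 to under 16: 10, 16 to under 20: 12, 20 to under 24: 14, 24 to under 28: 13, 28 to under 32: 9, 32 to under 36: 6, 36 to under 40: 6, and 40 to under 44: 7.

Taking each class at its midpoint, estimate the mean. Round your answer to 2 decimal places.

25.95

Midpoints: 14, 18, 22, 26, 30, 34, 38, 42
Σfm = 10×14 + 12×18 + 14×22 + 13×26 + 9×30 + 6×34 + 6×38 + 7×42 = 1998
n = Σf = 77
Mean = 1998 / 77 = 25.9481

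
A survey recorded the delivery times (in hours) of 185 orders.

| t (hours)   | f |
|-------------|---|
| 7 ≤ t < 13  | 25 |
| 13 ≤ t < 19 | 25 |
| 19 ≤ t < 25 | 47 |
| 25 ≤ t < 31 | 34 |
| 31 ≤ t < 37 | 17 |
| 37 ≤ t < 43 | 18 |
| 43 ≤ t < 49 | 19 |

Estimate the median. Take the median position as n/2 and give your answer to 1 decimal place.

24.4

Cumulative frequencies: 25, 50, 97, 131, 148, 166, 185
n = 185; position = n/2 = 92.5.
This falls in the class 19 ≤ t < 25: L = 19, F = 50, f = 47, h = 6.
Median ≈ 19 + ((92.5 − 50) / 47) × 6 = 24.4255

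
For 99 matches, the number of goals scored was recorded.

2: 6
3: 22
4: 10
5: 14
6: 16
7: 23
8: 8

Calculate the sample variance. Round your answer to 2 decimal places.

Values: 2, 3, 4, 5, 6, 7, 8
n = 99, Σfx = 509, mean = 5.1414
Σfx² = 2947
Σf(x − x̄)² = Σfx² − (Σfx)²/n = 2947 − 509²/99 = 330.0202
Sample variance = 330.0202 / 98 = 3.3676

3.37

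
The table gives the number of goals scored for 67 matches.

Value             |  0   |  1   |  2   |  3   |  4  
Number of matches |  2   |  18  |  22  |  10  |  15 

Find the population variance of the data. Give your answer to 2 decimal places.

Values: 0, 1, 2, 3, 4
n = 67, Σfx = 152, mean = 2.2687
Σfx² = 436
Σf(x − x̄)² = Σfx² − (Σfx)²/n = 436 − 152²/67 = 91.1642
Population variance = 91.1642 / 67 = 1.3607

1.36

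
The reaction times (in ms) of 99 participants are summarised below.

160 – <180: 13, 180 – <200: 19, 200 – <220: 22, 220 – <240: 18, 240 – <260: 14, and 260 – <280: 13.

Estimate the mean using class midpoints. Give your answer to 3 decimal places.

218.081

Midpoints: 170, 190, 210, 230, 250, 270
Σfm = 13×170 + 19×190 + 22×210 + 18×230 + 14×250 + 13×270 = 21590
n = Σf = 99
Mean = 21590 / 99 = 218.0808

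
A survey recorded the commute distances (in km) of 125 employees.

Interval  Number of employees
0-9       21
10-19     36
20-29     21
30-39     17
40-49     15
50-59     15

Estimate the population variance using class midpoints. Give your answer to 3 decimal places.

264.346

Midpoints: 4.5, 14.5, 24.5, 34.5, 44.5, 54.5
n = 125, Σfm = 3202.5, mean = 25.6200
Σfm² = 115091.25
Σf(m − x̄)² = Σfm² − (Σfm)²/n = 115091.25 − 3202.5²/125 = 33043.2000
Population variance = 33043.2000 / 125 = 264.3456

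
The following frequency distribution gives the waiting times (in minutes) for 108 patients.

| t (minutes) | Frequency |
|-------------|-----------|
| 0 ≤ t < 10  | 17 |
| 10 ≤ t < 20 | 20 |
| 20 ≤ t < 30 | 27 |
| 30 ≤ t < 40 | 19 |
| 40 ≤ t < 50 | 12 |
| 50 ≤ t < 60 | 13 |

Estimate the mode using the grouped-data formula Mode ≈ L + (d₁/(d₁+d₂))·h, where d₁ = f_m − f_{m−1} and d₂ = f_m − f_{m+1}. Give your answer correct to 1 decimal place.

Modal class: 20 ≤ t < 30 (highest frequency 27).
d₁ = 27 − 20 = 7, d₂ = 27 − 19 = 8
Mode ≈ 20 + (7/(7+8)) × 10 = 20 + 4.6667 = 24.6667

24.7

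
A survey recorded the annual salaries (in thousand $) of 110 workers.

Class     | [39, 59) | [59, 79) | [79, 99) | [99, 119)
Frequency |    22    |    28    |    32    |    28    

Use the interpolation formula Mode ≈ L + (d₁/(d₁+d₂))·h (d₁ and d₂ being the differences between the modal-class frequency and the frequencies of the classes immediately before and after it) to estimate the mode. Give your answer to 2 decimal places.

Modal class: [79, 99) (highest frequency 32).
d₁ = 32 − 28 = 4, d₂ = 32 − 28 = 4
Mode ≈ 79 + (4/(4+4)) × 20 = 79 + 10.0000 = 89.0000

89.00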